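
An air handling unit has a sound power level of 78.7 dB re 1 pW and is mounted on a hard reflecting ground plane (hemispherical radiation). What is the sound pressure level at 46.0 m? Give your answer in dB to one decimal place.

Free-field hemispherical radiation: L_p = L_w − 10·log₁₀(2π·r²), r = 46.0 m.
2π·r² = 1.33e+04 m², 10·log₁₀ of that is 41.237 dB.
L_p = 78.7 − 41.237 = 37.46 dB.

37.5 dB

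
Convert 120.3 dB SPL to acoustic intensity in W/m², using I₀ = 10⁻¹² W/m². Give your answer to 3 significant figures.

1.07 W/m²

I/I₀ = 10^(120.3/10) = 1.072e+12, so I = 1.072e+12 × 10⁻¹² W/m².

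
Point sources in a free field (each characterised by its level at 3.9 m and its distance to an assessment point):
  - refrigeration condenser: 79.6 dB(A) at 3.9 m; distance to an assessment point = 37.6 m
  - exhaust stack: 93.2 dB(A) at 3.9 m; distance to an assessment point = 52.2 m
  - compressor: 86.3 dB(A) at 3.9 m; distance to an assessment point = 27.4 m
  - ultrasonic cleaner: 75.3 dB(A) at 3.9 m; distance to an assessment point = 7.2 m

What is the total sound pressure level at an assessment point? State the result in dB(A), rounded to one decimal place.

74.9 dB(A)

Propagate each source to the receiver with L = L_ref − 20·log₁₀(r/r_ref), then add intensities.
refrigeration condenser: 79.6 − 20·log₁₀(37.6/3.9) = 79.6 − 19.68 = 59.92 dB(A).
exhaust stack: 93.2 − 20·log₁₀(52.2/3.9) = 93.2 − 22.53 = 70.67 dB(A).
compressor: 86.3 − 20·log₁₀(27.4/3.9) = 86.3 − 16.93 = 69.37 dB(A).
ultrasonic cleaner: 75.3 − 20·log₁₀(7.2/3.9) = 75.3 − 5.33 = 69.97 dB(A).
Σ 10^(L/10) = 3.123e+07 → L_total = 10·log₁₀(3.123e+07) = 74.95 dB(A).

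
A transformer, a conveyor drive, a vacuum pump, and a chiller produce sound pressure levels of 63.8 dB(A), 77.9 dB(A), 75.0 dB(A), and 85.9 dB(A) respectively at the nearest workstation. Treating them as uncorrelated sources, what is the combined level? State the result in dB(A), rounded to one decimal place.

86.9 dB(A)

Incoherent sources combine by intensity addition: L_total = 10·log₁₀(Σ 10^(L_i/10)).
Σ 10^(L/10) = 10^(63.8/10) + 10^(77.9/10) + 10^(75.0/10) + 10^(85.9/10) = 4.847e+08.
L_total = 10·log₁₀(4.847e+08) = 86.85 dB(A).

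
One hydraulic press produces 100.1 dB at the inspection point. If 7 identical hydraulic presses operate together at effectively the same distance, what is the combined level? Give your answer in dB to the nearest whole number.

109 dB

L_total = L₁ + 10·log₁₀ N for N identical incoherent sources.
L_total = 100.1 + 10·log₁₀(7) = 100.1 + 8.451 = 108.55 dB.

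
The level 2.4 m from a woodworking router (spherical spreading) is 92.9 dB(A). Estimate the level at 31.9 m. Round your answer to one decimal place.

Spherical spreading from a point source gives a 20·log₁₀(r₂/r₁) drop.
L₂ = 92.9 − 20·log₁₀(31.9/2.4) = 92.9 − 22.472 = 70.43 dB(A).

70.4 dB(A)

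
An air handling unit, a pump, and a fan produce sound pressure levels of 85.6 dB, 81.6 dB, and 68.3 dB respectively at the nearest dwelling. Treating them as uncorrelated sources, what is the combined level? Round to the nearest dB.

For uncorrelated sources the intensities add, so convert each level to linear form, sum, and take 10·log₁₀ of the total.
Σ 10^(L/10) = 10^(85.6/10) + 10^(81.6/10) + 10^(68.3/10) = 5.144e+08.
L_total = 10·log₁₀(5.144e+08) = 87.11 dB.

87 dB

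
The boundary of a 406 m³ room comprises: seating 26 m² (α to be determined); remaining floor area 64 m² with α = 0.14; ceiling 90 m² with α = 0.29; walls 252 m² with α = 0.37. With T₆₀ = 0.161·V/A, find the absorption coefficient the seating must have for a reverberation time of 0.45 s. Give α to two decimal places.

A = 0.161·V/T₆₀ = 0.161·406/0.45 = 145.26 m² sabins.
Absorption from the other surfaces = 64·0.14 + 90·0.29 + 252·0.37 = 128.30 m², so the seating must supply 16.96 m² over 26 m².
α = 16.96/26 = 0.652.

0.65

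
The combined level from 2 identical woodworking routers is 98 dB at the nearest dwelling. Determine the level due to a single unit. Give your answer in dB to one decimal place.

2 equal contributions raise the level by 10·log₁₀ 2 = 3.010 dB, so each unit alone gives 98 − 3.010.

95.0 dB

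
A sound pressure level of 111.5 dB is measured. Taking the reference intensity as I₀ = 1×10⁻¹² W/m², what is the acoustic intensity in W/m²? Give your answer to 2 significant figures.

I = I₀·10^(L/10) = 10⁻¹² × 10^(111.5/10) = 10^(-0.850).

0.14 W/m²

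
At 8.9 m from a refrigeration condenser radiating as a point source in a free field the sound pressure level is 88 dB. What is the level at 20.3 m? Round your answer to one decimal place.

Point-source attenuation: ΔL = 20·log₁₀(r₂/r₁) = 20·log₁₀(20.3/8.9) = 7.162 dB.
L₂ = 88 − 20·log₁₀(20.3/8.9) = 88 − 7.162 = 80.84 dB.

80.8 dB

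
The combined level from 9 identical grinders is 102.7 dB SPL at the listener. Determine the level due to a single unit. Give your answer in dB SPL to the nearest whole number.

Dividing the total intensity by 9 lowers the level by 10·log₁₀ 9 = 9.542 dB: L₁ = 102.7 − 9.542.

93 dB SPL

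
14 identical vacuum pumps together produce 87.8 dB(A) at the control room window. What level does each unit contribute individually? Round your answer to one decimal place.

Dividing the total intensity by 14 lowers the level by 10·log₁₀ 14 = 11.461 dB: L₁ = 87.8 − 11.461.

76.3 dB(A)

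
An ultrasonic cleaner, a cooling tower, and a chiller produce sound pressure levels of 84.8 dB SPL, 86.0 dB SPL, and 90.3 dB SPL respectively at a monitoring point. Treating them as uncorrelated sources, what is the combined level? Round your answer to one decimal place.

For uncorrelated sources the intensities add, so convert each level to linear form, sum, and take 10·log₁₀ of the total.
Σ 10^(L/10) = 10^(84.8/10) + 10^(86.0/10) + 10^(90.3/10) = 1.772e+09.
L_total = 10·log₁₀(1.772e+09) = 92.48 dB SPL.

92.5 dB SPL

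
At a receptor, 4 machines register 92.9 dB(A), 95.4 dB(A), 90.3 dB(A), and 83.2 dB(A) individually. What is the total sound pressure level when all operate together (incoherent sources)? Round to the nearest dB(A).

98 dB(A)

Incoherent sources combine by intensity addition: L_total = 10·log₁₀(Σ 10^(L_i/10)).
Σ 10^(L/10) = 10^(92.9/10) + 10^(95.4/10) + 10^(90.3/10) + 10^(83.2/10) = 6.698e+09.
L_total = 10·log₁₀(6.698e+09) = 98.26 dB(A).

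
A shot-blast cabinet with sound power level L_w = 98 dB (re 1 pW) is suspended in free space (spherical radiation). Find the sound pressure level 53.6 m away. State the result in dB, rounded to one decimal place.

52.4 dB

Free-field spherical radiation: L_p = L_w − 10·log₁₀(4π·r²), r = 53.6 m.
4π·r² = 3.61e+04 m², 10·log₁₀ of that is 45.575 dB.
L_p = 98 − 45.575 = 52.42 dB.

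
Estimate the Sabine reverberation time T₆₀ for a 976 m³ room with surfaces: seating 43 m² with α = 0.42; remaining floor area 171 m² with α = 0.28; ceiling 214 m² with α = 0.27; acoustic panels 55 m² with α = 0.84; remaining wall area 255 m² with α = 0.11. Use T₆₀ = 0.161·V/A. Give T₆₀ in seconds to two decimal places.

Total absorption A = 43·0.42 + 171·0.28 + 214·0.27 + 55·0.84 + 255·0.11 = 197.97 m² sabins.
T₆₀ = 0.161 × 976 / 197.97 = 0.794 s.

0.79 s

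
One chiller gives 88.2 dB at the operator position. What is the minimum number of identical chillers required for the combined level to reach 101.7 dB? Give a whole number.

The shortfall is 101.7 − 88.2 = 13.5 dB, and N units add 10·log₁₀ N, so need 10·log₁₀ N ≥ 13.5.
N ≥ 10^(13.5/10) = 22.387, so N = 23.

23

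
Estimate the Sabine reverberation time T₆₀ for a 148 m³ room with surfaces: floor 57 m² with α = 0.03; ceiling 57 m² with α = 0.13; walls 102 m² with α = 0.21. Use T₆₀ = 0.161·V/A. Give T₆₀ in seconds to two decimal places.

Total absorption A = 57·0.03 + 57·0.13 + 102·0.21 = 30.54 m² sabins.
T₆₀ = 0.161·V/A = 0.161·148/30.54 = 0.780 s.

0.78 s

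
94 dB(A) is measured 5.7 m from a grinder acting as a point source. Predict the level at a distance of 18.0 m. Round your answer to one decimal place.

Point-source attenuation: ΔL = 20·log₁₀(r₂/r₁) = 20·log₁₀(18.0/5.7) = 9.988 dB.
L₂ = 94 − 20·log₁₀(18.0/5.7) = 94 − 9.988 = 84.01 dB(A).

84.0 dB(A)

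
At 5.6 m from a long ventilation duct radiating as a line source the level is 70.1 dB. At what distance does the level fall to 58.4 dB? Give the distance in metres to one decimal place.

82.8 m

The 11.7 dB drop corresponds to a distance ratio of 10^(11.7/10) for a line source.
r₂ = 5.6·10^((70.1−58.4)/10) = 5.6·10^(11.7/10) = 82.83 m.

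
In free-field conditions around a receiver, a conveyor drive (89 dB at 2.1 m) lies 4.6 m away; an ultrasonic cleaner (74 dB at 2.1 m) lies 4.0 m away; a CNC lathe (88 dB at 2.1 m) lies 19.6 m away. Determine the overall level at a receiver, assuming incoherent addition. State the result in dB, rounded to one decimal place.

82.5 dB

First find each source's level at the receiver (point-source: −20·log₁₀(r/r_ref)), then combine on an intensity basis.
conveyor drive: 89 − 20·log₁₀(4.6/2.1) = 89 − 6.81 = 82.19 dB.
ultrasonic cleaner: 74 − 20·log₁₀(4.0/2.1) = 74 − 5.60 = 68.40 dB.
CNC lathe: 88 − 20·log₁₀(19.6/2.1) = 88 − 19.40 = 68.60 dB.
Σ 10^(L/10) = 1.797e+08 → L_total = 10·log₁₀(1.797e+08) = 82.55 dB.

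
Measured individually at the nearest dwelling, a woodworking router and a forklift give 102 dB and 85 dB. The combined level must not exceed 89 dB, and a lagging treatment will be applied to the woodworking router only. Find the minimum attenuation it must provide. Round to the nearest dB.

15 dB

The untreated sources together contribute 10^(85/10) = 3.162e+08, i.e. 85.00 dB.
The limit corresponds to 10^(89/10) = 7.943e+08; subtracting the fixed part leaves 4.781e+08 for the woodworking router, i.e. 86.80 dB.
So the woodworking router must be reduced from 102 to 86.80 dB: IL = 15.20 dB.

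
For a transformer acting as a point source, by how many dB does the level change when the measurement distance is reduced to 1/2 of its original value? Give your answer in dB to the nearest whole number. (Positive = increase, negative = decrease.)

A point source loses 6 dB per doubling of distance; generally ΔL = −20·log₁₀(r₂/r₁).
ΔL = −20·log₁₀(0.5) = +6.02 dB.

+6 dB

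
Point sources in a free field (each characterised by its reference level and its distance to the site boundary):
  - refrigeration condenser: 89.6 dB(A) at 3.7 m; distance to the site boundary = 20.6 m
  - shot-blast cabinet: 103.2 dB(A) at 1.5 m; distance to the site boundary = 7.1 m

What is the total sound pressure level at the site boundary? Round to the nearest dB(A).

First find each source's level at the receiver (point-source: −20·log₁₀(r/r_ref)), then combine on an intensity basis.
refrigeration condenser: 89.6 − 20·log₁₀(20.6/3.7) = 89.6 − 14.91 = 74.69 dB(A).
shot-blast cabinet: 103.2 − 20·log₁₀(7.1/1.5) = 103.2 − 13.50 = 89.70 dB(A).
Σ 10^(L/10) = 9.620e+08 → L_total = 10·log₁₀(9.620e+08) = 89.83 dB(A).

90 dB(A)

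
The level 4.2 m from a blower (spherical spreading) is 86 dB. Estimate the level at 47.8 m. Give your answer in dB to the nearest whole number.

65 dB

Spherical spreading from a point source gives a 20·log₁₀(r₂/r₁) drop.
L₂ = 86 − 20·log₁₀(47.8/4.2) = 86 − 21.124 = 64.88 dB.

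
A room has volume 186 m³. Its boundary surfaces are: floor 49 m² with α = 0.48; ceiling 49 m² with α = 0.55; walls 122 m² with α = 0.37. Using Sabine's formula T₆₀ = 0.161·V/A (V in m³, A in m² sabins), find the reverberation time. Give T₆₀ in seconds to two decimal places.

Total absorption A = 49·0.48 + 49·0.55 + 122·0.37 = 95.61 m² sabins.
T₆₀ = 0.161·V/A = 0.161·186/95.61 = 0.313 s.

0.31 s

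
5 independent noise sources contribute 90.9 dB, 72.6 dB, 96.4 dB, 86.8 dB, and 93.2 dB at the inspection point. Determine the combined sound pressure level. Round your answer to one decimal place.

99.1 dB

For uncorrelated sources the intensities add, so convert each level to linear form, sum, and take 10·log₁₀ of the total.
Σ 10^(L/10) = 10^(90.9/10) + 10^(72.6/10) + 10^(96.4/10) + 10^(86.8/10) + 10^(93.2/10) = 8.182e+09.
L_total = 10·log₁₀(8.182e+09) = 99.13 dB.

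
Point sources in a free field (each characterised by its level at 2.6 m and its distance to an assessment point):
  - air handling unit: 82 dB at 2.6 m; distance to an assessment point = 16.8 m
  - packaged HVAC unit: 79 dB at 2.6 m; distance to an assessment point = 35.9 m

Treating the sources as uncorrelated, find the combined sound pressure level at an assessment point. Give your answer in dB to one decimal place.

66.2 dB

First find each source's level at the receiver (point-source: −20·log₁₀(r/r_ref)), then combine on an intensity basis.
air handling unit: 82 − 20·log₁₀(16.8/2.6) = 82 − 16.21 = 65.79 dB.
packaged HVAC unit: 79 − 20·log₁₀(35.9/2.6) = 79 − 22.80 = 56.20 dB.
Σ 10^(L/10) = 4.213e+06 → L_total = 10·log₁₀(4.213e+06) = 66.25 dB.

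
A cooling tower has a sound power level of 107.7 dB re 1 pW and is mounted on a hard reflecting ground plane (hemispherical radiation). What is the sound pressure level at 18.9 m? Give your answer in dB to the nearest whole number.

74 dB

The power spreads over a hemisphere of area 2π·r², so L_p = L_w − 10·log₁₀(2π·r²).
2π·r² = 2244 m², 10·log₁₀ of that is 33.511 dB.
L_p = 107.7 − 33.511 = 74.19 dB.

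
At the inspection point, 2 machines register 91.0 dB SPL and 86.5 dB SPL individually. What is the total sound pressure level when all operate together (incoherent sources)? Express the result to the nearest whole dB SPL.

92 dB SPL

For uncorrelated sources the intensities add, so convert each level to linear form, sum, and take 10·log₁₀ of the total.
Σ 10^(L/10) = 10^(91.0/10) + 10^(86.5/10) = 1.706e+09.
L_total = 10·log₁₀(1.706e+09) = 92.32 dB SPL.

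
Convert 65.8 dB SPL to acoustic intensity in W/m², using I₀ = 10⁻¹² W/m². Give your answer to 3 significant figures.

3.80e-06 W/m²

I/I₀ = 10^(65.8/10) = 3.802e+06, so I = 3.802e+06 × 10⁻¹² W/m².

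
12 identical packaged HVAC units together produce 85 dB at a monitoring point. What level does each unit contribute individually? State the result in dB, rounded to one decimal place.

For N identical incoherent sources L_total = L₁ + 10·log₁₀ N, so L₁ = 85 − 10·log₁₀(12) = 85 − 10.792.

74.2 dB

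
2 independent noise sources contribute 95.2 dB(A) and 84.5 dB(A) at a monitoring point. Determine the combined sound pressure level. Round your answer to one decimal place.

95.6 dB(A)

Incoherent sources combine by intensity addition: L_total = 10·log₁₀(Σ 10^(L_i/10)).
Σ 10^(L/10) = 10^(95.2/10) + 10^(84.5/10) = 3.593e+09.
L_total = 10·log₁₀(3.593e+09) = 95.55 dB(A).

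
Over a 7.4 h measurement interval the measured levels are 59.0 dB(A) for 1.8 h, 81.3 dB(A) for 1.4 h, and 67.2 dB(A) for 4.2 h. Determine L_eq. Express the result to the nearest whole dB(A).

The energy average is taken in the linear domain: L_eq = 10·log₁₀[(Σ tᵢ·10^(Lᵢ/10))/T], T = 7.4 h.
Σ tᵢ·10^(Lᵢ/10) = 1.8·10^(59.0/10) + 1.4·10^(81.3/10) + 4.2·10^(67.2/10) = 2.123e+08.
L_eq = 10·log₁₀(2.123e+08/7.4) = 74.58 dB(A).

75 dB(A)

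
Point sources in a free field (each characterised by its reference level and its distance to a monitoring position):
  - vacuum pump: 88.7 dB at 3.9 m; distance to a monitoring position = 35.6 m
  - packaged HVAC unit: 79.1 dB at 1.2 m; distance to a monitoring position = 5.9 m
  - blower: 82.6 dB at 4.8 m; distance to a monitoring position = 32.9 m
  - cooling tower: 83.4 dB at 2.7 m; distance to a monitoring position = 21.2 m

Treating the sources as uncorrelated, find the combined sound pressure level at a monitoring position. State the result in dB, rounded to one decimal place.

72.9 dB

Propagate each source to the receiver with L = L_ref − 20·log₁₀(r/r_ref), then add intensities.
vacuum pump: 88.7 − 20·log₁₀(35.6/3.9) = 88.7 − 19.21 = 69.49 dB.
packaged HVAC unit: 79.1 − 20·log₁₀(5.9/1.2) = 79.1 − 13.83 = 65.27 dB.
blower: 82.6 − 20·log₁₀(32.9/4.8) = 82.6 − 16.72 = 65.88 dB.
cooling tower: 83.4 − 20·log₁₀(21.2/2.7) = 83.4 − 17.90 = 65.50 dB.
Σ 10^(L/10) = 1.968e+07 → L_total = 10·log₁₀(1.968e+07) = 72.94 dB.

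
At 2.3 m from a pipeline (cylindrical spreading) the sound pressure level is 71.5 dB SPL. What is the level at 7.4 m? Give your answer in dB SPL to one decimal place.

For a line source, L₂ = L₁ − 10·log₁₀(r₂/r₁).
L₂ = 71.5 − 10·log₁₀(7.4/2.3) = 71.5 − 5.075 = 66.42 dB SPL.

66.4 dB SPL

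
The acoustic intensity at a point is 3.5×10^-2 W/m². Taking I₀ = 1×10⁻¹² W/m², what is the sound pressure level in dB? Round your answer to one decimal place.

105.4 dB

I/I₀ = 3.5×10^-2/10⁻¹² = 3.5×10^10, and L = 10·log₁₀(I/I₀).
L = 10·(0.5441 + 10) = 105.44 dB.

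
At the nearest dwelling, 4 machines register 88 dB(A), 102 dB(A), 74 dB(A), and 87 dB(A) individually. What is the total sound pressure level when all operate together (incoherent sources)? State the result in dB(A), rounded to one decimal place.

102.3 dB(A)

Incoherent sources combine by intensity addition: L_total = 10·log₁₀(Σ 10^(L_i/10)).
Σ 10^(L/10) = 10^(88/10) + 10^(102/10) + 10^(74/10) + 10^(87/10) = 1.701e+10.
L_total = 10·log₁₀(1.701e+10) = 102.31 dB(A).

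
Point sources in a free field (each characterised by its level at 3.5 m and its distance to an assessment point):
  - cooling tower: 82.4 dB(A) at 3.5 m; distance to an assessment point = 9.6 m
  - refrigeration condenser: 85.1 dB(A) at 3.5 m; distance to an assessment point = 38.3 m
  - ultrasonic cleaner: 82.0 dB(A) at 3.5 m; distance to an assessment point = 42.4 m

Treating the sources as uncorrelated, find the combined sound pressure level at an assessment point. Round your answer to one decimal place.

74.3 dB(A)

First find each source's level at the receiver (point-source: −20·log₁₀(r/r_ref)), then combine on an intensity basis.
cooling tower: 82.4 − 20·log₁₀(9.6/3.5) = 82.4 − 8.76 = 73.64 dB(A).
refrigeration condenser: 85.1 − 20·log₁₀(38.3/3.5) = 85.1 − 20.78 = 64.32 dB(A).
ultrasonic cleaner: 82.0 − 20·log₁₀(42.4/3.5) = 82.0 − 21.67 = 60.33 dB(A).
Σ 10^(L/10) = 2.688e+07 → L_total = 10·log₁₀(2.688e+07) = 74.29 dB(A).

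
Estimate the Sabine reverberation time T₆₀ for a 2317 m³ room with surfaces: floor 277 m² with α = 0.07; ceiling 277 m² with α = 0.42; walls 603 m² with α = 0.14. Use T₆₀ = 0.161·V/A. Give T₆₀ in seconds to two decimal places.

Total absorption A = 277·0.07 + 277·0.42 + 603·0.14 = 220.15 m² sabins.
T₆₀ = 0.161 × 2317 / 220.15 = 1.694 s.

1.69 s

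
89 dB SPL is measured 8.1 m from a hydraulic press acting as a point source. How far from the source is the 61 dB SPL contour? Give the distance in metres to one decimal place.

Point-source spreading drops the level by 20·log₁₀(r₂/r₁); inverting, r₂/r₁ = 10^(ΔL/20).
r₂ = 8.1·10^((89−61)/20) = 8.1·10^(28.0/20) = 203.46 m.

203.5 m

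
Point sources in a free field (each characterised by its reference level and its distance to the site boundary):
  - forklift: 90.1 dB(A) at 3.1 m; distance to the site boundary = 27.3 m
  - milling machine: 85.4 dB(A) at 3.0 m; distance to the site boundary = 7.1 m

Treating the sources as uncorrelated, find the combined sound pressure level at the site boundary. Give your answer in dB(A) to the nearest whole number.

First find each source's level at the receiver (point-source: −20·log₁₀(r/r_ref)), then combine on an intensity basis.
forklift: 90.1 − 20·log₁₀(27.3/3.1) = 90.1 − 18.90 = 71.20 dB(A).
milling machine: 85.4 − 20·log₁₀(7.1/3.0) = 85.4 − 7.48 = 77.92 dB(A).
Σ 10^(L/10) = 7.510e+07 → L_total = 10·log₁₀(7.510e+07) = 78.76 dB(A).

79 dB(A)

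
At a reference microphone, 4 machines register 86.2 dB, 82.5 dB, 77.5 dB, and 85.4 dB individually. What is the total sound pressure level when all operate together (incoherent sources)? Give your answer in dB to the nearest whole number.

Incoherent sources combine by intensity addition: L_total = 10·log₁₀(Σ 10^(L_i/10)).
Σ 10^(L/10) = 10^(86.2/10) + 10^(82.5/10) + 10^(77.5/10) + 10^(85.4/10) = 9.977e+08.
L_total = 10·log₁₀(9.977e+08) = 89.99 dB.

90 dB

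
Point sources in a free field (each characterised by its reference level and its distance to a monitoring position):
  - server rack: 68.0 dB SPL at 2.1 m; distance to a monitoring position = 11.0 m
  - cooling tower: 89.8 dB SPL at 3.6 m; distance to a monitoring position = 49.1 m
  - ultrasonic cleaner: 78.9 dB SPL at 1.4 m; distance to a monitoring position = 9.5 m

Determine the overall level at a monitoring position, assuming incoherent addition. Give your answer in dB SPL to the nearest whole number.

Propagate each source to the receiver with L = L_ref − 20·log₁₀(r/r_ref), then add intensities.
server rack: 68.0 − 20·log₁₀(11.0/2.1) = 68.0 − 14.38 = 53.62 dB SPL.
cooling tower: 89.8 − 20·log₁₀(49.1/3.6) = 89.8 − 22.70 = 67.10 dB SPL.
ultrasonic cleaner: 78.9 − 20·log₁₀(9.5/1.4) = 78.9 − 16.63 = 62.27 dB SPL.
Σ 10^(L/10) = 7.050e+06 → L_total = 10·log₁₀(7.050e+06) = 68.48 dB SPL.

68 dB SPL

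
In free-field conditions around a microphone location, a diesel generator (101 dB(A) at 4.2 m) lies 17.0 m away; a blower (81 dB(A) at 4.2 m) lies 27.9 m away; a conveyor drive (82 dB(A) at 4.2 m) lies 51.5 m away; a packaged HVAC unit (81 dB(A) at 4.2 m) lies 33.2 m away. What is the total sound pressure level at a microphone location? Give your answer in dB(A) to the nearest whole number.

89 dB(A)

First find each source's level at the receiver (point-source: −20·log₁₀(r/r_ref)), then combine on an intensity basis.
diesel generator: 101 − 20·log₁₀(17.0/4.2) = 101 − 12.14 = 88.86 dB(A).
blower: 81 − 20·log₁₀(27.9/4.2) = 81 − 16.45 = 64.55 dB(A).
conveyor drive: 82 − 20·log₁₀(51.5/4.2) = 82 − 21.77 = 60.23 dB(A).
packaged HVAC unit: 81 − 20·log₁₀(33.2/4.2) = 81 − 17.96 = 63.04 dB(A).
Σ 10^(L/10) = 7.743e+08 → L_total = 10·log₁₀(7.743e+08) = 88.89 dB(A).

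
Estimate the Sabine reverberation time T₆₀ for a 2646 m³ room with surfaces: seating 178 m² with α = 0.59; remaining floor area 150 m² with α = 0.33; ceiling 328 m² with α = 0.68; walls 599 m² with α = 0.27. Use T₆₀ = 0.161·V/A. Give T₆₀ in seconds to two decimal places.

Total absorption A = 178·0.59 + 150·0.33 + 328·0.68 + 599·0.27 = 539.29 m² sabins.
T₆₀ = 0.161 × 2646 / 539.29 = 0.790 s.

0.79 s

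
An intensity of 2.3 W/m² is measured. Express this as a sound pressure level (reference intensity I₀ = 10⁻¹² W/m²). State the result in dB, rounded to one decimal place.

123.6 dB

L = 10·log₁₀(I/I₀) = 10·log₁₀(2.3/10⁻¹²) = 10·log₁₀(2.3×10^12).
L = 10·(0.3617 + 12) = 123.62 dB.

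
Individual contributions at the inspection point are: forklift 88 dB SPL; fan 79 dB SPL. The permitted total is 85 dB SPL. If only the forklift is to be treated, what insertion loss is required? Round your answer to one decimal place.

Fixed contribution from the other source: Σ 10^(L/10) = 10^(79/10) = 7.943e+07 (79.00 dB SPL).
The limit corresponds to 10^(85/10) = 3.162e+08; subtracting the fixed part leaves 2.368e+08 for the forklift, i.e. 83.74 dB SPL.
So the forklift must be reduced from 88 to 83.74 dB SPL: IL = 4.26 dB.

4.3 dB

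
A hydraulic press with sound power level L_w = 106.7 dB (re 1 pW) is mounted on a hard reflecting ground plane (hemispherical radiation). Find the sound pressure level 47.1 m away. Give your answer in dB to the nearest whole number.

65 dB

Free-field hemispherical radiation: L_p = L_w − 10·log₁₀(2π·r²), r = 47.1 m.
2π·r² = 1.394e+04 m², 10·log₁₀ of that is 41.442 dB.
L_p = 106.7 − 41.442 = 65.26 dB.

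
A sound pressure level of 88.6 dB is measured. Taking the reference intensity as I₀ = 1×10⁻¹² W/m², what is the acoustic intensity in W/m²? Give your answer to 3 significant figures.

I = I₀·10^(L/10) = 10⁻¹² × 10^(88.6/10) = 10^(-3.140).

0.000724 W/m²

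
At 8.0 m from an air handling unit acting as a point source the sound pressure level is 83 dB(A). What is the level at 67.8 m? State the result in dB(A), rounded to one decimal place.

Spherical spreading from a point source gives a 20·log₁₀(r₂/r₁) drop.
L₂ = 83 − 20·log₁₀(67.8/8.0) = 83 − 18.563 = 64.44 dB(A).

64.4 dB(A)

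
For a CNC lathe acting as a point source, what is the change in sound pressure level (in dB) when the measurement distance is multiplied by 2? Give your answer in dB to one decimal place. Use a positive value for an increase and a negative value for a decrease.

-6.0 dB

With spherical spreading the level changes by −20·log₁₀(r₂/r₁).
ΔL = −20·log₁₀(2) = -6.02 dB.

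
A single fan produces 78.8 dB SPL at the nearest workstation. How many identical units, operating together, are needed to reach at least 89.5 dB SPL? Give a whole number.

Need L₁ + 10·log₁₀ N ≥ 89.5, i.e. log₁₀ N ≥ 1.07.
N ≥ 10^(10.7/10) = 11.749, so N = 12.

12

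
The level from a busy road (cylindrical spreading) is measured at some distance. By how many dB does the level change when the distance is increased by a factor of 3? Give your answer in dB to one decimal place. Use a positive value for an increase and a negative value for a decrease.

With cylindrical spreading the level changes by −10·log₁₀(r₂/r₁).
ΔL = −10·log₁₀(3) = -4.77 dB.

-4.8 dB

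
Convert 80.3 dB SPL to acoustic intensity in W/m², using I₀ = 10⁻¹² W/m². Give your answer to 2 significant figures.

0.00011 W/m²

I/I₀ = 10^(80.3/10) = 1.072e+08, so I = 1.072e+08 × 10⁻¹² W/m².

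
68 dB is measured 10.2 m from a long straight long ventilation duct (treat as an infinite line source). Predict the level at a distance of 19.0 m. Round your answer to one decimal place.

65.3 dB

For a line source, L₂ = L₁ − 10·log₁₀(r₂/r₁).
L₂ = 68 − 10·log₁₀(19.0/10.2) = 68 − 2.702 = 65.30 dB.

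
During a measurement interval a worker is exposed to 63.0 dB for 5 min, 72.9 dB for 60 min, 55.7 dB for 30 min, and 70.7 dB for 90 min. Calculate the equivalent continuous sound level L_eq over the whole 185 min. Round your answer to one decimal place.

70.8 dB

L_eq = 10·log₁₀[(1/T)·Σ tᵢ·10^(Lᵢ/10)] with T = 185 min.
Σ tᵢ·10^(Lᵢ/10) = 5·10^(63.0/10) + 60·10^(72.9/10) + 30·10^(55.7/10) + 90·10^(70.7/10) = 2.248e+09.
L_eq = 10·log₁₀(2.248e+09/185) = 70.85 dB.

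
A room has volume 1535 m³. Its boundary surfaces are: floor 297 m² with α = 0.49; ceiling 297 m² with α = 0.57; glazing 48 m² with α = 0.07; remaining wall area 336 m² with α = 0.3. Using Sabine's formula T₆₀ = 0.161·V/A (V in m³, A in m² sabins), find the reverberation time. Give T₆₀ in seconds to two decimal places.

Total absorption A = 297·0.49 + 297·0.57 + 48·0.07 + 336·0.3 = 418.98 m² sabins.
T₆₀ = 0.161 × 1535 / 418.98 = 0.590 s.

0.59 s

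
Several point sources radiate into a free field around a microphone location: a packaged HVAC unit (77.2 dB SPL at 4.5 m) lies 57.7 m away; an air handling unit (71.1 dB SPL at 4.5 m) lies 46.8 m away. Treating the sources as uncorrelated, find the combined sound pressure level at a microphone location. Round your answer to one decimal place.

56.4 dB SPL

First find each source's level at the receiver (point-source: −20·log₁₀(r/r_ref)), then combine on an intensity basis.
packaged HVAC unit: 77.2 − 20·log₁₀(57.7/4.5) = 77.2 − 22.16 = 55.04 dB SPL.
air handling unit: 71.1 − 20·log₁₀(46.8/4.5) = 71.1 − 20.34 = 50.76 dB SPL.
Σ 10^(L/10) = 4.383e+05 → L_total = 10·log₁₀(4.383e+05) = 56.42 dB SPL.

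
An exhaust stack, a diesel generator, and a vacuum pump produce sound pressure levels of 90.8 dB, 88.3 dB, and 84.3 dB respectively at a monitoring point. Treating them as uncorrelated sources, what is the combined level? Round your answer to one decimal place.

For uncorrelated sources the intensities add, so convert each level to linear form, sum, and take 10·log₁₀ of the total.
Σ 10^(L/10) = 10^(90.8/10) + 10^(88.3/10) + 10^(84.3/10) = 2.148e+09.
L_total = 10·log₁₀(2.148e+09) = 93.32 dB.

93.3 dB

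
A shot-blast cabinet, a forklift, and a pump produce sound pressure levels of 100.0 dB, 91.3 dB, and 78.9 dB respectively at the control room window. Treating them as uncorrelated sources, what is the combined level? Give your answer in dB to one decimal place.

100.6 dB

For uncorrelated sources the intensities add, so convert each level to linear form, sum, and take 10·log₁₀ of the total.
Σ 10^(L/10) = 10^(100.0/10) + 10^(91.3/10) + 10^(78.9/10) = 1.143e+10.
L_total = 10·log₁₀(1.143e+10) = 100.58 dB.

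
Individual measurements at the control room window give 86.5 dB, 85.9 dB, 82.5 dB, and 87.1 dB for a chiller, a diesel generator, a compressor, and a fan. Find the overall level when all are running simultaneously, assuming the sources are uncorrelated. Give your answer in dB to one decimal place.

Incoherent sources combine by intensity addition: L_total = 10·log₁₀(Σ 10^(L_i/10)).
Σ 10^(L/10) = 10^(86.5/10) + 10^(85.9/10) + 10^(82.5/10) + 10^(87.1/10) = 1.526e+09.
L_total = 10·log₁₀(1.526e+09) = 91.84 dB.

91.8 dB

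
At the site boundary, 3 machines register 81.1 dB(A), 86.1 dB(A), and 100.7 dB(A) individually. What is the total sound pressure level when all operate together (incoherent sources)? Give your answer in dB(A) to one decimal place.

100.9 dB(A)

For uncorrelated sources the intensities add, so convert each level to linear form, sum, and take 10·log₁₀ of the total.
Σ 10^(L/10) = 10^(81.1/10) + 10^(86.1/10) + 10^(100.7/10) = 1.229e+10.
L_total = 10·log₁₀(1.229e+10) = 100.89 dB(A).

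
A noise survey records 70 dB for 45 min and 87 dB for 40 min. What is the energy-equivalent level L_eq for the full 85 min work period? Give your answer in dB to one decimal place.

The energy average is taken in the linear domain: L_eq = 10·log₁₀[(Σ tᵢ·10^(Lᵢ/10))/T], T = 85 min.
Σ tᵢ·10^(Lᵢ/10) = 45·10^(70/10) + 40·10^(87/10) = 2.050e+10.
L_eq = 10·log₁₀(2.050e+10/85) = 83.82 dB.

83.8 dB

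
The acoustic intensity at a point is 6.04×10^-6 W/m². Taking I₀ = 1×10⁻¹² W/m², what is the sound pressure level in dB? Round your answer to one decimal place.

L = 10·log₁₀(I/I₀) = 10·log₁₀(6.04×10^-6/10⁻¹²) = 10·log₁₀(6.04×10^6).
L = 10·(0.7810 + 6) = 67.81 dB.

67.8 dB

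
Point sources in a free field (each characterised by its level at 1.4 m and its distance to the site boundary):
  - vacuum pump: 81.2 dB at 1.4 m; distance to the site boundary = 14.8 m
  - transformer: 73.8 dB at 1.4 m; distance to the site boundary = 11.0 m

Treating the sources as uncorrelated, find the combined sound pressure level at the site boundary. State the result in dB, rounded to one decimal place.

62.0 dB

Propagate each source to the receiver with L = L_ref − 20·log₁₀(r/r_ref), then add intensities.
vacuum pump: 81.2 − 20·log₁₀(14.8/1.4) = 81.2 − 20.48 = 60.72 dB.
transformer: 73.8 − 20·log₁₀(11.0/1.4) = 73.8 − 17.91 = 55.89 dB.
Σ 10^(L/10) = 1.568e+06 → L_total = 10·log₁₀(1.568e+06) = 61.95 dB.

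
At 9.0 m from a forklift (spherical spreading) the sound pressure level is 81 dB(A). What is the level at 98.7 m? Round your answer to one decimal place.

60.2 dB(A)

For a point source, L₂ = L₁ − 20·log₁₀(r₂/r₁).
L₂ = 81 − 20·log₁₀(98.7/9.0) = 81 − 20.801 = 60.20 dB(A).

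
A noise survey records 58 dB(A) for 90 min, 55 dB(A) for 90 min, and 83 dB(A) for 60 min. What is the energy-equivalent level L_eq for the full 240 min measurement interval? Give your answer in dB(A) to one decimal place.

77.0 dB(A)

The energy average is taken in the linear domain: L_eq = 10·log₁₀[(Σ tᵢ·10^(Lᵢ/10))/T], T = 240 min.
Σ tᵢ·10^(Lᵢ/10) = 90·10^(58/10) + 90·10^(55/10) + 60·10^(83/10) = 1.206e+10.
L_eq = 10·log₁₀(1.206e+10/240) = 77.01 dB(A).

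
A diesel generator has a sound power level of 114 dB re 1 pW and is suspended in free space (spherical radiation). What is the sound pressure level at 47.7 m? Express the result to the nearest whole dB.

69 dB

The power spreads over a sphere of area 4π·r², so L_p = L_w − 10·log₁₀(4π·r²).
4π·r² = 2.859e+04 m², 10·log₁₀ of that is 44.562 dB.
L_p = 114 − 44.562 = 69.44 dB.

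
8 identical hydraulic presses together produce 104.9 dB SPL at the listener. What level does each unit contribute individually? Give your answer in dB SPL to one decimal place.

For N identical incoherent sources L_total = L₁ + 10·log₁₀ N, so L₁ = 104.9 − 10·log₁₀(8) = 104.9 − 9.031.

95.9 dB SPL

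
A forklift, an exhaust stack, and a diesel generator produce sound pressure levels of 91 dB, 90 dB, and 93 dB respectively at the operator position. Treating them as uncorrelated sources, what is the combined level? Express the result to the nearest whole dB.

Incoherent sources combine by intensity addition: L_total = 10·log₁₀(Σ 10^(L_i/10)).
Σ 10^(L/10) = 10^(91/10) + 10^(90/10) + 10^(93/10) = 4.254e+09.
L_total = 10·log₁₀(4.254e+09) = 96.29 dB.

96 dB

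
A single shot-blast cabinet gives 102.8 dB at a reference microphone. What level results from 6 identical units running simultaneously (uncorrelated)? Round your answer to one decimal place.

L_total = L₁ + 10·log₁₀ N for N identical incoherent sources.
L_total = 102.8 + 10·log₁₀(6) = 102.8 + 7.782 = 110.58 dB.

110.6 dB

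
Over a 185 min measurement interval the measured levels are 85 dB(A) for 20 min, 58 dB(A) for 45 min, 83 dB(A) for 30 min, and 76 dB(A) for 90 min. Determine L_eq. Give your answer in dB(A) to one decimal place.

79.3 dB(A)

The energy average is taken in the linear domain: L_eq = 10·log₁₀[(Σ tᵢ·10^(Lᵢ/10))/T], T = 185 min.
Σ tᵢ·10^(Lᵢ/10) = 20·10^(85/10) + 45·10^(58/10) + 30·10^(83/10) + 90·10^(76/10) = 1.592e+10.
L_eq = 10·log₁₀(1.592e+10/185) = 79.35 dB(A).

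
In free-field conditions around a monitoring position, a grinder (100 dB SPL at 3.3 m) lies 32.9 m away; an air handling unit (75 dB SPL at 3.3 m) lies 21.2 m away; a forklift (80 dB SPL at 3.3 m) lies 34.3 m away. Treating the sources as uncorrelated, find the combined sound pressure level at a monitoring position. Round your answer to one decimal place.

80.1 dB SPL

Apply inverse-square spreading to bring every level to the receiver, then sum 10^(L/10).
grinder: 100 − 20·log₁₀(32.9/3.3) = 100 − 19.97 = 80.03 dB SPL.
air handling unit: 75 − 20·log₁₀(21.2/3.3) = 75 − 16.16 = 58.84 dB SPL.
forklift: 80 − 20·log₁₀(34.3/3.3) = 80 − 20.34 = 59.66 dB SPL.
Σ 10^(L/10) = 1.023e+08 → L_total = 10·log₁₀(1.023e+08) = 80.10 dB SPL.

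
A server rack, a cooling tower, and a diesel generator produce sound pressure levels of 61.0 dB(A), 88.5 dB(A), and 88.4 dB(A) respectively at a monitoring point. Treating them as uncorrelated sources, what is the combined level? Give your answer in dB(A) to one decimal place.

91.5 dB(A)

For uncorrelated sources the intensities add, so convert each level to linear form, sum, and take 10·log₁₀ of the total.
Σ 10^(L/10) = 10^(61.0/10) + 10^(88.5/10) + 10^(88.4/10) = 1.401e+09.
L_total = 10·log₁₀(1.401e+09) = 91.46 dB(A).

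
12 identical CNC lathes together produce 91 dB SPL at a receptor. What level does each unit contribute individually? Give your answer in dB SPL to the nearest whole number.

80 dB SPL

12 equal contributions raise the level by 10·log₁₀ 12 = 10.792 dB, so each unit alone gives 91 − 10.792.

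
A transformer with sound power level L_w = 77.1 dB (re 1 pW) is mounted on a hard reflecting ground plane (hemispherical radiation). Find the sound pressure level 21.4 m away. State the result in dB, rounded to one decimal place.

Free-field hemispherical radiation: L_p = L_w − 10·log₁₀(2π·r²), r = 21.4 m.
2π·r² = 2877 m², 10·log₁₀ of that is 34.590 dB.
L_p = 77.1 − 34.590 = 42.51 dB.

42.5 dB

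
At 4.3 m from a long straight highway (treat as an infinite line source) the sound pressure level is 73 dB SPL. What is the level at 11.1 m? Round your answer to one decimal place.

Line-source attenuation: ΔL = 10·log₁₀(r₂/r₁) = 10·log₁₀(11.1/4.3) = 4.119 dB.
L₂ = 73 − 10·log₁₀(11.1/4.3) = 73 − 4.119 = 68.88 dB SPL.

68.9 dB SPL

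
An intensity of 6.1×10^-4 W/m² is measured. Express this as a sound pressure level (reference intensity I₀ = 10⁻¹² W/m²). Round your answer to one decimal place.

Dividing by I₀ shifts the exponent by 12: I/I₀ = 6.1×10^8.
L = 10·(0.7853 + 8) = 87.85 dB.

87.9 dB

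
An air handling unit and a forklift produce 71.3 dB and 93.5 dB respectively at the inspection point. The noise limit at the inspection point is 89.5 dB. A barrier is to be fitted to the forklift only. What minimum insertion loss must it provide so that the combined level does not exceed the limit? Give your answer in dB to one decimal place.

4.1 dB

The untreated sources together contribute 10^(71.3/10) = 1.349e+07, i.e. 71.30 dB.
The limit corresponds to 10^(89.5/10) = 8.913e+08; subtracting the fixed part leaves 8.778e+08 for the forklift, i.e. 89.43 dB.
So the forklift must be reduced from 93.5 to 89.43 dB: IL = 4.07 dB.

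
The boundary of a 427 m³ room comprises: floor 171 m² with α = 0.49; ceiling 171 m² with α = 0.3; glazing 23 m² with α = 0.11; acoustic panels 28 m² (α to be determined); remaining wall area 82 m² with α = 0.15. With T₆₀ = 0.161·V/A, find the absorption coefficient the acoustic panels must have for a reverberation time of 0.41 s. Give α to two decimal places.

0.63

Required total absorption A = 0.161·427/0.41 = 167.68 m².
Absorption from the other surfaces = 171·0.49 + 171·0.3 + 23·0.11 + 82·0.15 = 149.92 m², so the acoustic panels must supply 17.76 m² over 28 m².
α = 17.76/28 = 0.634.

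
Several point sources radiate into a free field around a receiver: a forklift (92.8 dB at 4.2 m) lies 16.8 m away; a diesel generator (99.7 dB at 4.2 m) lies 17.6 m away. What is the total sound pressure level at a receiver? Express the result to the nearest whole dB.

88 dB

First find each source's level at the receiver (point-source: −20·log₁₀(r/r_ref)), then combine on an intensity basis.
forklift: 92.8 − 20·log₁₀(16.8/4.2) = 92.8 − 12.04 = 80.76 dB.
diesel generator: 99.7 − 20·log₁₀(17.6/4.2) = 99.7 − 12.45 = 87.25 dB.
Σ 10^(L/10) = 6.506e+08 → L_total = 10·log₁₀(6.506e+08) = 88.13 dB.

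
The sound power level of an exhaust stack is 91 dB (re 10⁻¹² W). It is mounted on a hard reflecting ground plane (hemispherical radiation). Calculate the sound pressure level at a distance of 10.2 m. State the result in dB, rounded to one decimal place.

Free-field hemispherical radiation: L_p = L_w − 10·log₁₀(2π·r²), r = 10.2 m.
2π·r² = 653.7 m², 10·log₁₀ of that is 28.154 dB.
L_p = 91 − 28.154 = 62.85 dB.

62.8 dB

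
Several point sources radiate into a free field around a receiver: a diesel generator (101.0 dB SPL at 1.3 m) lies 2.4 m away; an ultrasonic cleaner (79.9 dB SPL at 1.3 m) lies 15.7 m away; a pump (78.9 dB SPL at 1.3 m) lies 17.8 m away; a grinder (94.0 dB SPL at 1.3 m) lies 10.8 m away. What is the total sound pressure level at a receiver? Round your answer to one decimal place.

Apply inverse-square spreading to bring every level to the receiver, then sum 10^(L/10).
diesel generator: 101.0 − 20·log₁₀(2.4/1.3) = 101.0 − 5.33 = 95.67 dB SPL.
ultrasonic cleaner: 79.9 − 20·log₁₀(15.7/1.3) = 79.9 − 21.64 = 58.26 dB SPL.
pump: 78.9 − 20·log₁₀(17.8/1.3) = 78.9 − 22.73 = 56.17 dB SPL.
grinder: 94.0 − 20·log₁₀(10.8/1.3) = 94.0 − 18.39 = 75.61 dB SPL.
Σ 10^(L/10) = 3.731e+09 → L_total = 10·log₁₀(3.731e+09) = 95.72 dB SPL.

95.7 dB SPL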